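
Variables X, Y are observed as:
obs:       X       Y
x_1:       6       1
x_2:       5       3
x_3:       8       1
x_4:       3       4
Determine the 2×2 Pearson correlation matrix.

Step 1 — column means:
  mean(X) = (6 + 5 + 8 + 3) / 4 = 22/4 = 5.5
  mean(Y) = (1 + 3 + 1 + 4) / 4 = 9/4 = 2.25

Step 2 — sample variances and covariances s[i,j] = (1/(n-1)) · Σ_k (x_{k,i} - mean_i) · (x_{k,j} - mean_j), with n-1 = 3:
  s[X,X] = ((0.5)·(0.5) + (-0.5)·(-0.5) + (2.5)·(2.5) + (-2.5)·(-2.5)) / 3 = 13/3 = 4.3333
  s[X,Y] = ((0.5)·(-1.25) + (-0.5)·(0.75) + (2.5)·(-1.25) + (-2.5)·(1.75)) / 3 = -8.5/3 = -2.8333
  s[Y,Y] = ((-1.25)·(-1.25) + (0.75)·(0.75) + (-1.25)·(-1.25) + (1.75)·(1.75)) / 3 = 6.75/3 = 2.25
  Sample standard deviations s_i = √(s[i,i]):
  s(X) = √(4.3333) = 2.0817
  s(Y) = √(2.25) = 1.5

Step 3 — r_{ij} = s_{ij} / (s_i · s_j):
  r[X,X] = 1 (diagonal).
  r[X,Y] = -2.8333 / (2.0817 · 1.5) = -2.8333 / 3.1225 = -0.9074
  r[Y,Y] = 1 (diagonal).

R is symmetric with unit diagonal. Assembling:

R = [[1, -0.9074],
 [-0.9074, 1]]


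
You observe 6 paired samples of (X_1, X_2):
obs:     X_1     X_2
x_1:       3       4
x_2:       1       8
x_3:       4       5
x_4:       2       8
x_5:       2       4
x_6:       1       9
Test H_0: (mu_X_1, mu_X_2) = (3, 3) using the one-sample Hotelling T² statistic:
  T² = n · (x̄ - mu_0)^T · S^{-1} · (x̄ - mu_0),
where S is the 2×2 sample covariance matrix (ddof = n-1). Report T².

Step 1 — sample mean vector:
  mean(X_1) = (3 + 1 + 4 + 2 + 2 + 1) / 6 = 13/6 = 2.1667
  mean(X_2) = (4 + 8 + 5 + 8 + 4 + 9) / 6 = 38/6 = 6.3333
  x̄ = (2.1667, 6.3333),  deviation x̄ - mu_0 = (2.1667, 6.3333) - (3, 3) = (-0.8333, 3.3333).

Step 2 — sample covariance matrix, S[i,j] = (1/(n-1)) · Σ_k (x_{k,i} - mean_i) · (x_{k,j} - mean_j), divisor n-1 = 5:
  S[X_1,X_1] = ((0.8333)·(0.8333) + (-1.1667)·(-1.1667) + (1.8333)·(1.8333) + (-0.1667)·(-0.1667) + (-0.1667)·(-0.1667) + (-1.1667)·(-1.1667)) / 5 = 6.8333/5 = 1.3667
  S[X_1,X_2] = ((0.8333)·(-2.3333) + (-1.1667)·(1.6667) + (1.8333)·(-1.3333) + (-0.1667)·(1.6667) + (-0.1667)·(-2.3333) + (-1.1667)·(2.6667)) / 5 = -9.3333/5 = -1.8667
  S[X_2,X_2] = ((-2.3333)·(-2.3333) + (1.6667)·(1.6667) + (-1.3333)·(-1.3333) + (1.6667)·(1.6667) + (-2.3333)·(-2.3333) + (2.6667)·(2.6667)) / 5 = 25.3333/5 = 5.0667
  S = [[1.3667, -1.8667],
 [-1.8667, 5.0667]].

Step 3 — invert S. det(S) = 1.3667·5.0667 - (-1.8667)² = 3.44.
  S^{-1} = (1/det) · [[d, -b], [-b, a]] = [[1.4729, 0.5426],
 [0.5426, 0.3973]].

Step 4 — quadratic form (x̄ - mu_0)^T · S^{-1} · (x̄ - mu_0):
  S^{-1} · (x̄ - mu_0) = (0.5814, 0.8721),
  (x̄ - mu_0)^T · [...] = (-0.8333)·(0.5814) + (3.3333)·(0.8721) = 2.4225.

Step 5 — scale by n: T² = 6 · 2.4225 = 14.5349.

T² ≈ 14.5349


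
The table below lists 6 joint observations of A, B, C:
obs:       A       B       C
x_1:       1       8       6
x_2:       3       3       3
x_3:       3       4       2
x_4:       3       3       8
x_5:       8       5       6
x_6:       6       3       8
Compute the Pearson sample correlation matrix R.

Step 1 — column means:
  mean(A) = (1 + 3 + 3 + 3 + 8 + 6) / 6 = 24/6 = 4
  mean(B) = (8 + 3 + 4 + 3 + 5 + 3) / 6 = 26/6 = 4.3333
  mean(C) = (6 + 3 + 2 + 8 + 6 + 8) / 6 = 33/6 = 5.5

Step 2 — sample variances and covariances s[i,j] = (1/(n-1)) · Σ_k (x_{k,i} - mean_i) · (x_{k,j} - mean_j), with n-1 = 5:
  s[A,A] = ((-3)·(-3) + (-1)·(-1) + (-1)·(-1) + (-1)·(-1) + (4)·(4) + (2)·(2)) / 5 = 32/5 = 6.4
  s[A,B] = ((-3)·(3.6667) + (-1)·(-1.3333) + (-1)·(-0.3333) + (-1)·(-1.3333) + (4)·(0.6667) + (2)·(-1.3333)) / 5 = -8/5 = -1.6
  s[A,C] = ((-3)·(0.5) + (-1)·(-2.5) + (-1)·(-3.5) + (-1)·(2.5) + (4)·(0.5) + (2)·(2.5)) / 5 = 9/5 = 1.8
  s[B,B] = ((3.6667)·(3.6667) + (-1.3333)·(-1.3333) + (-0.3333)·(-0.3333) + (-1.3333)·(-1.3333) + (0.6667)·(0.6667) + (-1.3333)·(-1.3333)) / 5 = 19.3333/5 = 3.8667
  s[B,C] = ((3.6667)·(0.5) + (-1.3333)·(-2.5) + (-0.3333)·(-3.5) + (-1.3333)·(2.5) + (0.6667)·(0.5) + (-1.3333)·(2.5)) / 5 = 0/5 = 0
  s[C,C] = ((0.5)·(0.5) + (-2.5)·(-2.5) + (-3.5)·(-3.5) + (2.5)·(2.5) + (0.5)·(0.5) + (2.5)·(2.5)) / 5 = 31.5/5 = 6.3
  Sample standard deviations s_i = √(s[i,i]):
  s(A) = √(6.4) = 2.5298
  s(B) = √(3.8667) = 1.9664
  s(C) = √(6.3) = 2.51

Step 3 — r_{ij} = s_{ij} / (s_i · s_j):
  r[A,A] = 1 (diagonal).
  r[A,B] = -1.6 / (2.5298 · 1.9664) = -1.6 / 4.9746 = -0.3216
  r[A,C] = 1.8 / (2.5298 · 2.51) = 1.8 / 6.3498 = 0.2835
  r[B,B] = 1 (diagonal).
  r[B,C] = 0 / (1.9664 · 2.51) = 0 / 4.9356 = 0
  r[C,C] = 1 (diagonal).

R is symmetric with unit diagonal. Assembling:

R = [[1, -0.3216, 0.2835],
 [-0.3216, 1, 0],
 [0.2835, 0, 1]]


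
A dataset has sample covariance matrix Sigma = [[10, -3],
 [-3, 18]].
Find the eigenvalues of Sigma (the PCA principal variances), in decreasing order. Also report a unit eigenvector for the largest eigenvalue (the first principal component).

Step 1 — characteristic polynomial of 2×2 Sigma:
  det(Sigma - λI) = λ² - trace · λ + det = 0.
  trace = 10 + 18 = 28, det = 10·18 - (-3)² = 171.
Step 2 — discriminant:
  Δ = trace² - 4·det = 784 - 684 = 100.
Step 3 — eigenvalues:
  λ = (trace ± √Δ)/2 = (28 ± 10)/2,
  λ_1 = 19,  λ_2 = 9.

Step 4 — unit eigenvector for λ_1: solve (Sigma - λ_1 I)v = 0. First row:
  (10 - 19)·v_x + (-3)·v_y = 0, i.e. (-9)·v_x + (-3)·v_y = 0,
  so v ∝ (b, λ_1 - a) = (-3, 9); multiply by -1 so the first entry is positive: u = (3, -9).
  ||u|| = √((3)² + (-9)²) = √(90) ≈ 9.4868,
  v_1 = u/||u|| ≈ (0.3162, -0.9487) (||v_1|| = 1).

λ_1 = 19,  λ_2 = 9;  v_1 ≈ (0.3162, -0.9487)


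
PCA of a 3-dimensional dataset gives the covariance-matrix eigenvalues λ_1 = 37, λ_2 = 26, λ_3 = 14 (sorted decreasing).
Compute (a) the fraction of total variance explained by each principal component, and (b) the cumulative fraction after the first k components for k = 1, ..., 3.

Step 1 — total variance = trace(Sigma) = Σ λ_i = 37 + 26 + 14 = 77.

Step 2 — fraction explained by component i = λ_i / Σ λ:
  PC1: 37/77 = 0.4805
  PC2: 26/77 = 0.3377
  PC3: 14/77 = 0.1818

Step 3 — cumulative fraction after k components = (λ_1 + ... + λ_k) / Σ λ:
  k = 1: 37/77 = 0.4805
  k = 2: (37 + 26)/77 = 63/77 = 0.8182
  k = 3: (37 + 26 + 14)/77 = 77/77 = 1

Summary (fraction, with percent):

explained: PC1 0.4805 (48.05%), PC2 0.3377 (33.77%), PC3 0.1818 (18.18%);  cumulative: 0.4805, 0.8182, 1


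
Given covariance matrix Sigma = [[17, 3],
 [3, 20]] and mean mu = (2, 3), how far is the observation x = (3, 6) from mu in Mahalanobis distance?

Step 1 — centre the observation: (x - mu) = (1, 3).

Step 2 — invert Sigma. det(Sigma) = 17·20 - (3)² = 331.
  Sigma^{-1} = (1/det) · [[d, -b], [-b, a]] = [[0.0604, -0.0091],
 [-0.0091, 0.0514]].

Step 3 — form the quadratic (x - mu)^T · Sigma^{-1} · (x - mu):
  Sigma^{-1} · (x - mu) = (0.0332, 0.145).
  (x - mu)^T · [Sigma^{-1} · (x - mu)] = (1)·(0.0332) + (3)·(0.145) = 0.4683.

Step 4 — take square root: d = √(0.4683) ≈ 0.6843.

d(x, mu) = √(0.4683) ≈ 0.6843


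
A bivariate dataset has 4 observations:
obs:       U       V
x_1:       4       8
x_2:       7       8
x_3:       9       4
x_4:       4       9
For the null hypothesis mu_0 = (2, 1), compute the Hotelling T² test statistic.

Step 1 — sample mean vector:
  mean(U) = (4 + 7 + 9 + 4) / 4 = 24/4 = 6
  mean(V) = (8 + 8 + 4 + 9) / 4 = 29/4 = 7.25
  x̄ = (6, 7.25),  deviation x̄ - mu_0 = (6, 7.25) - (2, 1) = (4, 6.25).

Step 2 — sample covariance matrix, S[i,j] = (1/(n-1)) · Σ_k (x_{k,i} - mean_i) · (x_{k,j} - mean_j), divisor n-1 = 3:
  S[U,U] = ((-2)·(-2) + (1)·(1) + (3)·(3) + (-2)·(-2)) / 3 = 18/3 = 6
  S[U,V] = ((-2)·(0.75) + (1)·(0.75) + (3)·(-3.25) + (-2)·(1.75)) / 3 = -14/3 = -4.6667
  S[V,V] = ((0.75)·(0.75) + (0.75)·(0.75) + (-3.25)·(-3.25) + (1.75)·(1.75)) / 3 = 14.75/3 = 4.9167
  S = [[6, -4.6667],
 [-4.6667, 4.9167]].

Step 3 — invert S. det(S) = 6·4.9167 - (-4.6667)² = 7.7222.
  S^{-1} = (1/det) · [[d, -b], [-b, a]] = [[0.6367, 0.6043],
 [0.6043, 0.777]].

Step 4 — quadratic form (x̄ - mu_0)^T · S^{-1} · (x̄ - mu_0):
  S^{-1} · (x̄ - mu_0) = (6.3237, 7.2734),
  (x̄ - mu_0)^T · [...] = (4)·(6.3237) + (6.25)·(7.2734) = 70.7536.

Step 5 — scale by n: T² = 4 · 70.7536 = 283.0144.

T² ≈ 283.0144


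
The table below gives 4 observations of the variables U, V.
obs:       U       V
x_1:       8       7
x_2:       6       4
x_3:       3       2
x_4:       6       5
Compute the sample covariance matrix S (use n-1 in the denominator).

Step 1 — column means:
  mean(U) = (8 + 6 + 3 + 6) / 4 = 23/4 = 5.75
  mean(V) = (7 + 4 + 2 + 5) / 4 = 18/4 = 4.5

Step 2 — sample covariance S[i,j] = (1/(n-1)) · Σ_k (x_{k,i} - mean_i) · (x_{k,j} - mean_j), with n-1 = 3.
  S[U,U] = ((2.25)·(2.25) + (0.25)·(0.25) + (-2.75)·(-2.75) + (0.25)·(0.25)) / 3 = 12.75/3 = 4.25
  S[U,V] = ((2.25)·(2.5) + (0.25)·(-0.5) + (-2.75)·(-2.5) + (0.25)·(0.5)) / 3 = 12.5/3 = 4.1667
  S[V,V] = ((2.5)·(2.5) + (-0.5)·(-0.5) + (-2.5)·(-2.5) + (0.5)·(0.5)) / 3 = 13/3 = 4.3333

S is symmetric (S[j,i] = S[i,j]). Assembling:

S = [[4.25, 4.1667],
 [4.1667, 4.3333]]


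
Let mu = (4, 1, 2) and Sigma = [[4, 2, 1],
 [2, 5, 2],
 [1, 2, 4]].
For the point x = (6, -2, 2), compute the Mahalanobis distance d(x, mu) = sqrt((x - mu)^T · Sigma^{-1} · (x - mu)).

Step 1 — centre the observation: (x - mu) = (2, -3, 0).

Step 2 — invert Sigma (cofactor / det for 3×3, or solve directly):
  Sigma^{-1} = [[0.3137, -0.1176, -0.0196],
 [-0.1176, 0.2941, -0.1176],
 [-0.0196, -0.1176, 0.3137]].

Step 3 — form the quadratic (x - mu)^T · Sigma^{-1} · (x - mu):
  Sigma^{-1} · (x - mu) = (0.9804, -1.1176, 0.3137).
  (x - mu)^T · [Sigma^{-1} · (x - mu)] = (2)·(0.9804) + (-3)·(-1.1176) + (0)·(0.3137) = 5.3137.

Step 4 — take square root: d = √(5.3137) ≈ 2.3052.

d(x, mu) = √(5.3137) ≈ 2.3052


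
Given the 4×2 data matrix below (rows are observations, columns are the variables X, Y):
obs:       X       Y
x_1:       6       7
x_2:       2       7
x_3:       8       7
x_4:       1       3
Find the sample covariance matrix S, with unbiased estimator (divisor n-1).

Step 1 — column means:
  mean(X) = (6 + 2 + 8 + 1) / 4 = 17/4 = 4.25
  mean(Y) = (7 + 7 + 7 + 3) / 4 = 24/4 = 6

Step 2 — sample covariance S[i,j] = (1/(n-1)) · Σ_k (x_{k,i} - mean_i) · (x_{k,j} - mean_j), with n-1 = 3.
  S[X,X] = ((1.75)·(1.75) + (-2.25)·(-2.25) + (3.75)·(3.75) + (-3.25)·(-3.25)) / 3 = 32.75/3 = 10.9167
  S[X,Y] = ((1.75)·(1) + (-2.25)·(1) + (3.75)·(1) + (-3.25)·(-3)) / 3 = 13/3 = 4.3333
  S[Y,Y] = ((1)·(1) + (1)·(1) + (1)·(1) + (-3)·(-3)) / 3 = 12/3 = 4

S is symmetric (S[j,i] = S[i,j]). Assembling:

S = [[10.9167, 4.3333],
 [4.3333, 4]]


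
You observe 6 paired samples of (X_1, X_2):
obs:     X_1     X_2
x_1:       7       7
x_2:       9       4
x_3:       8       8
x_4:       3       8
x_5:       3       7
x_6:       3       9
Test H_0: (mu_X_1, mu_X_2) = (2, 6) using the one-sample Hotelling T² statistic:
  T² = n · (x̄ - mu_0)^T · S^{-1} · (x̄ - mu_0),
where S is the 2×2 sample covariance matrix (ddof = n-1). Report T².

Step 1 — sample mean vector:
  mean(X_1) = (7 + 9 + 8 + 3 + 3 + 3) / 6 = 33/6 = 5.5
  mean(X_2) = (7 + 4 + 8 + 8 + 7 + 9) / 6 = 43/6 = 7.1667
  x̄ = (5.5, 7.1667),  deviation x̄ - mu_0 = (5.5, 7.1667) - (2, 6) = (3.5, 1.1667).

Step 2 — sample covariance matrix, S[i,j] = (1/(n-1)) · Σ_k (x_{k,i} - mean_i) · (x_{k,j} - mean_j), divisor n-1 = 5:
  S[X_1,X_1] = ((1.5)·(1.5) + (3.5)·(3.5) + (2.5)·(2.5) + (-2.5)·(-2.5) + (-2.5)·(-2.5) + (-2.5)·(-2.5)) / 5 = 39.5/5 = 7.9
  S[X_1,X_2] = ((1.5)·(-0.1667) + (3.5)·(-3.1667) + (2.5)·(0.8333) + (-2.5)·(0.8333) + (-2.5)·(-0.1667) + (-2.5)·(1.8333)) / 5 = -15.5/5 = -3.1
  S[X_2,X_2] = ((-0.1667)·(-0.1667) + (-3.1667)·(-3.1667) + (0.8333)·(0.8333) + (0.8333)·(0.8333) + (-0.1667)·(-0.1667) + (1.8333)·(1.8333)) / 5 = 14.8333/5 = 2.9667
  S = [[7.9, -3.1],
 [-3.1, 2.9667]].

Step 3 — invert S. det(S) = 7.9·2.9667 - (-3.1)² = 13.8267.
  S^{-1} = (1/det) · [[d, -b], [-b, a]] = [[0.2146, 0.2242],
 [0.2242, 0.5714]].

Step 4 — quadratic form (x̄ - mu_0)^T · S^{-1} · (x̄ - mu_0):
  S^{-1} · (x̄ - mu_0) = (1.0125, 1.4513),
  (x̄ - mu_0)^T · [...] = (3.5)·(1.0125) + (1.1667)·(1.4513) = 5.2371.

Step 5 — scale by n: T² = 6 · 5.2371 = 31.4224.

T² ≈ 31.4224


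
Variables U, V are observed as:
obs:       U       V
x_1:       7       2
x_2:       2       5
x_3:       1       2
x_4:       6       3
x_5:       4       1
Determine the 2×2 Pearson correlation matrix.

Step 1 — column means:
  mean(U) = (7 + 2 + 1 + 6 + 4) / 5 = 20/5 = 4
  mean(V) = (2 + 5 + 2 + 3 + 1) / 5 = 13/5 = 2.6

Step 2 — sample variances and covariances s[i,j] = (1/(n-1)) · Σ_k (x_{k,i} - mean_i) · (x_{k,j} - mean_j), with n-1 = 4:
  s[U,U] = ((3)·(3) + (-2)·(-2) + (-3)·(-3) + (2)·(2) + (0)·(0)) / 4 = 26/4 = 6.5
  s[U,V] = ((3)·(-0.6) + (-2)·(2.4) + (-3)·(-0.6) + (2)·(0.4) + (0)·(-1.6)) / 4 = -4/4 = -1
  s[V,V] = ((-0.6)·(-0.6) + (2.4)·(2.4) + (-0.6)·(-0.6) + (0.4)·(0.4) + (-1.6)·(-1.6)) / 4 = 9.2/4 = 2.3
  Sample standard deviations s_i = √(s[i,i]):
  s(U) = √(6.5) = 2.5495
  s(V) = √(2.3) = 1.5166

Step 3 — r_{ij} = s_{ij} / (s_i · s_j):
  r[U,U] = 1 (diagonal).
  r[U,V] = -1 / (2.5495 · 1.5166) = -1 / 3.8665 = -0.2586
  r[V,V] = 1 (diagonal).

R is symmetric with unit diagonal. Assembling:

R = [[1, -0.2586],
 [-0.2586, 1]]


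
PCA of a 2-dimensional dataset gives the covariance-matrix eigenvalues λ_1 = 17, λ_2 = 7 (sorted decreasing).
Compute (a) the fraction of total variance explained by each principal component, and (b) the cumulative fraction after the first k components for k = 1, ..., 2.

Step 1 — total variance = trace(Sigma) = Σ λ_i = 17 + 7 = 24.

Step 2 — fraction explained by component i = λ_i / Σ λ:
  PC1: 17/24 = 0.7083
  PC2: 7/24 = 0.2917

Step 3 — cumulative fraction after k components = (λ_1 + ... + λ_k) / Σ λ:
  k = 1: 17/24 = 0.7083
  k = 2: (17 + 7)/24 = 24/24 = 1

Summary (fraction, with percent):

explained: PC1 0.7083 (70.83%), PC2 0.2917 (29.17%);  cumulative: 0.7083, 1


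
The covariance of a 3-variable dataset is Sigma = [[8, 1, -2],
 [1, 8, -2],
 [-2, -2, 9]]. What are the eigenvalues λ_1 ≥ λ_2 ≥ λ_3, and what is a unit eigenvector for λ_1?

Step 1 — characteristic polynomial p(λ) = det(λI - Sigma) = λ³ - tr·λ² + c_1·λ - det, where tr = trace, c_1 = sum of the principal 2×2 minors, det = det(Sigma):
  tr = 8 + 8 + 9 = 25,
  c_1 = (8·8 - (1)²) + (8·9 - (-2)²) + (8·9 - (-2)²) = 63 + 68 + 68 = 199,
  det = 8·(8·9 - (-2)²) - (1)·((1)·9 - (-2)·(-2)) + (-2)·((1)·(-2) - 8·(-2)) = 8·(68) - (1)·(5) + (-2)·(14) = 511.
  So p(λ) = λ³ - 25λ² + 199λ - 511.
Step 2 — look for an integer root (rational root theorem: any rational root is an integer divisor of 511). Testing λ = 7:
  p(7) = 343 - 1225 + 1393 - 511 = 0  ✓
  Dividing out (λ - 7): p(λ) = (λ - 7)(λ² - 18λ + 73).
Step 3 — remaining eigenvalues from the quadratic λ² - 18λ + 73 = 0:
  Δ = 18² - 4·73 = 324 - 292 = 32,  λ = (18 ± √32)/2 = (18 ± 5.6569)/2 ≈ 11.8284 or 6.1716.
  Sorted: λ_1 = 11.8284,  λ_2 = 7,  λ_3 = 6.1716  (check: sum = 25 = tr ✓).

Step 4 — unit eigenvector for λ_1 ≈ 11.8284: v spans the null space of (Sigma - λ_1 I), whose rows are
  r_1 = (-3.8284, 1, -2),  r_2 = (1, -3.8284, -2),  r_3 = (-2, -2, -2.8284).
  v is orthogonal to every row, so take v ∝ r_1 × r_2 = ((1)·(-2) - (-2)·(-3.8284), (-2)·(1) - (-3.8284)·(-2), (-3.8284)·(-3.8284) - (1)·(1)) ≈ (-9.6569, -9.6569, 13.6569).
  Rescale (multiply by -1 so the first nonzero entry is positive): u = (9.6569, 9.6569, -13.6569).
  ||u|| = √((9.6569)² + (9.6569)² + (-13.6569)²) = √(373.0193) ≈ 19.3137,  v_1 = u/||u|| ≈ (0.5, 0.5, -0.7071) (||v_1|| = 1).

λ_1 = 11.8284,  λ_2 = 7,  λ_3 = 6.1716;  v_1 ≈ (0.5, 0.5, -0.7071)


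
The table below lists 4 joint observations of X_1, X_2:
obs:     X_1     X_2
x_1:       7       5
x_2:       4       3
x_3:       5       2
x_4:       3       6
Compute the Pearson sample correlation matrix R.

Step 1 — column means:
  mean(X_1) = (7 + 4 + 5 + 3) / 4 = 19/4 = 4.75
  mean(X_2) = (5 + 3 + 2 + 6) / 4 = 16/4 = 4

Step 2 — sample variances and covariances s[i,j] = (1/(n-1)) · Σ_k (x_{k,i} - mean_i) · (x_{k,j} - mean_j), with n-1 = 3:
  s[X_1,X_1] = ((2.25)·(2.25) + (-0.75)·(-0.75) + (0.25)·(0.25) + (-1.75)·(-1.75)) / 3 = 8.75/3 = 2.9167
  s[X_1,X_2] = ((2.25)·(1) + (-0.75)·(-1) + (0.25)·(-2) + (-1.75)·(2)) / 3 = -1/3 = -0.3333
  s[X_2,X_2] = ((1)·(1) + (-1)·(-1) + (-2)·(-2) + (2)·(2)) / 3 = 10/3 = 3.3333
  Sample standard deviations s_i = √(s[i,i]):
  s(X_1) = √(2.9167) = 1.7078
  s(X_2) = √(3.3333) = 1.8257

Step 3 — r_{ij} = s_{ij} / (s_i · s_j):
  r[X_1,X_1] = 1 (diagonal).
  r[X_1,X_2] = -0.3333 / (1.7078 · 1.8257) = -0.3333 / 3.118 = -0.1069
  r[X_2,X_2] = 1 (diagonal).

R is symmetric with unit diagonal. Assembling:

R = [[1, -0.1069],
 [-0.1069, 1]]


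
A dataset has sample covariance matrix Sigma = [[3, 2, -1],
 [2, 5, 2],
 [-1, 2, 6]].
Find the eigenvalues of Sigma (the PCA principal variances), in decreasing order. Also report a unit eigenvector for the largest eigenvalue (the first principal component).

Step 1 — characteristic polynomial p(λ) = det(λI - Sigma) = λ³ - tr·λ² + c_1·λ - det, where tr = trace, c_1 = sum of the principal 2×2 minors, det = det(Sigma):
  tr = 3 + 5 + 6 = 14,
  c_1 = (3·5 - (2)²) + (3·6 - (-1)²) + (5·6 - (2)²) = 11 + 17 + 26 = 54,
  det = 3·(5·6 - (2)²) - (2)·((2)·6 - (2)·(-1)) + (-1)·((2)·(2) - 5·(-1)) = 3·(26) - (2)·(14) + (-1)·(9) = 41.
  So p(λ) = λ³ - 14λ² + 54λ - 41.
Step 2 — look for an integer root (rational root theorem: any rational root is an integer divisor of 41). Testing λ = 1:
  p(1) = 1 - 14 + 54 - 41 = 0  ✓
  Dividing out (λ - 1): p(λ) = (λ - 1)(λ² - 13λ + 41).
Step 3 — remaining eigenvalues from the quadratic λ² - 13λ + 41 = 0:
  Δ = 13² - 4·41 = 169 - 164 = 5,  λ = (13 ± √5)/2 = (13 ± 2.2361)/2 ≈ 7.618 or 5.382.
  Sorted: λ_1 = 7.618,  λ_2 = 5.382,  λ_3 = 1  (check: sum = 14 = tr ✓).

Step 4 — unit eigenvector for λ_1 ≈ 7.618: v spans the null space of (Sigma - λ_1 I), whose rows are
  r_1 = (-4.618, 2, -1),  r_2 = (2, -2.618, 2),  r_3 = (-1, 2, -1.618).
  v is orthogonal to every row, so take v ∝ r_1 × r_2 = ((2)·(2) - (-1)·(-2.618), (-1)·(2) - (-4.618)·(2), (-4.618)·(-2.618) - (2)·(2)) ≈ (1.382, 7.2361, 8.0902).
  Let u = (1.382, 7.2361, 8.0902).
  ||u|| = √((1.382)² + (7.2361)² + (8.0902)²) = √(119.7214) ≈ 10.9417,  v_1 = u/||u|| ≈ (0.1263, 0.6613, 0.7394) (||v_1|| = 1).

λ_1 = 7.618,  λ_2 = 5.382,  λ_3 = 1;  v_1 ≈ (0.1263, 0.6613, 0.7394)


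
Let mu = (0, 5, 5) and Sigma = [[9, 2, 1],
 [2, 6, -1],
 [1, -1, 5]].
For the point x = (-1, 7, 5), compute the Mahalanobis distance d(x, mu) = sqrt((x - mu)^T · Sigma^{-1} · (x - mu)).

Step 1 — centre the observation: (x - mu) = (-1, 2, 0).

Step 2 — invert Sigma (cofactor / det for 3×3, or solve directly):
  Sigma^{-1} = [[0.1255, -0.0476, -0.0346],
 [-0.0476, 0.1905, 0.0476],
 [-0.0346, 0.0476, 0.2165]].

Step 3 — form the quadratic (x - mu)^T · Sigma^{-1} · (x - mu):
  Sigma^{-1} · (x - mu) = (-0.2208, 0.4286, 0.1299).
  (x - mu)^T · [Sigma^{-1} · (x - mu)] = (-1)·(-0.2208) + (2)·(0.4286) + (0)·(0.1299) = 1.0779.

Step 4 — take square root: d = √(1.0779) ≈ 1.0382.

d(x, mu) = √(1.0779) ≈ 1.0382


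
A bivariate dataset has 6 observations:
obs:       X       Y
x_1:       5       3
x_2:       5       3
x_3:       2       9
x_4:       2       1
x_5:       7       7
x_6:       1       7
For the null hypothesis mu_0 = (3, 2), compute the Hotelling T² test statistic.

Step 1 — sample mean vector:
  mean(X) = (5 + 5 + 2 + 2 + 7 + 1) / 6 = 22/6 = 3.6667
  mean(Y) = (3 + 3 + 9 + 1 + 7 + 7) / 6 = 30/6 = 5
  x̄ = (3.6667, 5),  deviation x̄ - mu_0 = (3.6667, 5) - (3, 2) = (0.6667, 3).

Step 2 — sample covariance matrix, S[i,j] = (1/(n-1)) · Σ_k (x_{k,i} - mean_i) · (x_{k,j} - mean_j), divisor n-1 = 5:
  S[X,X] = ((1.3333)·(1.3333) + (1.3333)·(1.3333) + (-1.6667)·(-1.6667) + (-1.6667)·(-1.6667) + (3.3333)·(3.3333) + (-2.6667)·(-2.6667)) / 5 = 27.3333/5 = 5.4667
  S[X,Y] = ((1.3333)·(-2) + (1.3333)·(-2) + (-1.6667)·(4) + (-1.6667)·(-4) + (3.3333)·(2) + (-2.6667)·(2)) / 5 = -4/5 = -0.8
  S[Y,Y] = ((-2)·(-2) + (-2)·(-2) + (4)·(4) + (-4)·(-4) + (2)·(2) + (2)·(2)) / 5 = 48/5 = 9.6
  S = [[5.4667, -0.8],
 [-0.8, 9.6]].

Step 3 — invert S. det(S) = 5.4667·9.6 - (-0.8)² = 51.84.
  S^{-1} = (1/det) · [[d, -b], [-b, a]] = [[0.1852, 0.0154],
 [0.0154, 0.1055]].

Step 4 — quadratic form (x̄ - mu_0)^T · S^{-1} · (x̄ - mu_0):
  S^{-1} · (x̄ - mu_0) = (0.1698, 0.3266),
  (x̄ - mu_0)^T · [...] = (0.6667)·(0.1698) + (3)·(0.3266) = 1.0931.

Step 5 — scale by n: T² = 6 · 1.0931 = 6.5586.

T² ≈ 6.5586


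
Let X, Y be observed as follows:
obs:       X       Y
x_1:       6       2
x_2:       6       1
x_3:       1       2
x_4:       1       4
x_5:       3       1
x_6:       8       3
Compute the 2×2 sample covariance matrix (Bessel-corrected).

Step 1 — column means:
  mean(X) = (6 + 6 + 1 + 1 + 3 + 8) / 6 = 25/6 = 4.1667
  mean(Y) = (2 + 1 + 2 + 4 + 1 + 3) / 6 = 13/6 = 2.1667

Step 2 — sample covariance S[i,j] = (1/(n-1)) · Σ_k (x_{k,i} - mean_i) · (x_{k,j} - mean_j), with n-1 = 5.
  S[X,X] = ((1.8333)·(1.8333) + (1.8333)·(1.8333) + (-3.1667)·(-3.1667) + (-3.1667)·(-3.1667) + (-1.1667)·(-1.1667) + (3.8333)·(3.8333)) / 5 = 42.8333/5 = 8.5667
  S[X,Y] = ((1.8333)·(-0.1667) + (1.8333)·(-1.1667) + (-3.1667)·(-0.1667) + (-3.1667)·(1.8333) + (-1.1667)·(-1.1667) + (3.8333)·(0.8333)) / 5 = -3.1667/5 = -0.6333
  S[Y,Y] = ((-0.1667)·(-0.1667) + (-1.1667)·(-1.1667) + (-0.1667)·(-0.1667) + (1.8333)·(1.8333) + (-1.1667)·(-1.1667) + (0.8333)·(0.8333)) / 5 = 6.8333/5 = 1.3667

S is symmetric (S[j,i] = S[i,j]). Assembling:

S = [[8.5667, -0.6333],
 [-0.6333, 1.3667]]


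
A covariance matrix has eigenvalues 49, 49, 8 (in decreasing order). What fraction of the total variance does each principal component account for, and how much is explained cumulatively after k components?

Step 1 — total variance = trace(Sigma) = Σ λ_i = 49 + 49 + 8 = 106.

Step 2 — fraction explained by component i = λ_i / Σ λ:
  PC1: 49/106 = 0.4623
  PC2: 49/106 = 0.4623
  PC3: 8/106 = 0.0755

Step 3 — cumulative fraction after k components = (λ_1 + ... + λ_k) / Σ λ:
  k = 1: 49/106 = 0.4623
  k = 2: (49 + 49)/106 = 98/106 = 0.9245
  k = 3: (49 + 49 + 8)/106 = 106/106 = 1

Summary (fraction, with percent):

explained: PC1 0.4623 (46.23%), PC2 0.4623 (46.23%), PC3 0.0755 (7.55%);  cumulative: 0.4623, 0.9245, 1


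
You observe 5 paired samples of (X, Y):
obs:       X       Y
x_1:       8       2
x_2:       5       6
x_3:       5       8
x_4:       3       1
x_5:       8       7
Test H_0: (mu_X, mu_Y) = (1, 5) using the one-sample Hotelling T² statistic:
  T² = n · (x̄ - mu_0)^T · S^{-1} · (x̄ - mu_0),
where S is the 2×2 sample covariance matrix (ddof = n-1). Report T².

Step 1 — sample mean vector:
  mean(X) = (8 + 5 + 5 + 3 + 8) / 5 = 29/5 = 5.8
  mean(Y) = (2 + 6 + 8 + 1 + 7) / 5 = 24/5 = 4.8
  x̄ = (5.8, 4.8),  deviation x̄ - mu_0 = (5.8, 4.8) - (1, 5) = (4.8, -0.2).

Step 2 — sample covariance matrix, S[i,j] = (1/(n-1)) · Σ_k (x_{k,i} - mean_i) · (x_{k,j} - mean_j), divisor n-1 = 4:
  S[X,X] = ((2.2)·(2.2) + (-0.8)·(-0.8) + (-0.8)·(-0.8) + (-2.8)·(-2.8) + (2.2)·(2.2)) / 4 = 18.8/4 = 4.7
  S[X,Y] = ((2.2)·(-2.8) + (-0.8)·(1.2) + (-0.8)·(3.2) + (-2.8)·(-3.8) + (2.2)·(2.2)) / 4 = 5.8/4 = 1.45
  S[Y,Y] = ((-2.8)·(-2.8) + (1.2)·(1.2) + (3.2)·(3.2) + (-3.8)·(-3.8) + (2.2)·(2.2)) / 4 = 38.8/4 = 9.7
  S = [[4.7, 1.45],
 [1.45, 9.7]].

Step 3 — invert S. det(S) = 4.7·9.7 - (1.45)² = 43.4875.
  S^{-1} = (1/det) · [[d, -b], [-b, a]] = [[0.2231, -0.0333],
 [-0.0333, 0.1081]].

Step 4 — quadratic form (x̄ - mu_0)^T · S^{-1} · (x̄ - mu_0):
  S^{-1} · (x̄ - mu_0) = (1.0773, -0.1817),
  (x̄ - mu_0)^T · [...] = (4.8)·(1.0773) + (-0.2)·(-0.1817) = 5.2075.

Step 5 — scale by n: T² = 5 · 5.2075 = 26.0374.

T² ≈ 26.0374


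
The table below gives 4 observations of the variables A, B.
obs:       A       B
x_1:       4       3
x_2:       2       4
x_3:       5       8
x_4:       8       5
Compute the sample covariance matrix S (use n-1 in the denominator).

Step 1 — column means:
  mean(A) = (4 + 2 + 5 + 8) / 4 = 19/4 = 4.75
  mean(B) = (3 + 4 + 8 + 5) / 4 = 20/4 = 5

Step 2 — sample covariance S[i,j] = (1/(n-1)) · Σ_k (x_{k,i} - mean_i) · (x_{k,j} - mean_j), with n-1 = 3.
  S[A,A] = ((-0.75)·(-0.75) + (-2.75)·(-2.75) + (0.25)·(0.25) + (3.25)·(3.25)) / 3 = 18.75/3 = 6.25
  S[A,B] = ((-0.75)·(-2) + (-2.75)·(-1) + (0.25)·(3) + (3.25)·(0)) / 3 = 5/3 = 1.6667
  S[B,B] = ((-2)·(-2) + (-1)·(-1) + (3)·(3) + (0)·(0)) / 3 = 14/3 = 4.6667

S is symmetric (S[j,i] = S[i,j]). Assembling:

S = [[6.25, 1.6667],
 [1.6667, 4.6667]]


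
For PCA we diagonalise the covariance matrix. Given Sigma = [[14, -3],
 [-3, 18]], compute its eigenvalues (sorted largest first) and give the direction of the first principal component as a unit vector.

Step 1 — characteristic polynomial of 2×2 Sigma:
  det(Sigma - λI) = λ² - trace · λ + det = 0.
  trace = 14 + 18 = 32, det = 14·18 - (-3)² = 243.
Step 2 — discriminant:
  Δ = trace² - 4·det = 1024 - 972 = 52.
Step 3 — eigenvalues:
  λ = (trace ± √Δ)/2 = (32 ± 7.2111)/2,
  λ_1 = 19.6056,  λ_2 = 12.3944.

Step 4 — unit eigenvector for λ_1: solve (Sigma - λ_1 I)v = 0. First row:
  (14 - 19.6056)·v_x + (-3)·v_y = 0, i.e. (-5.6056)·v_x + (-3)·v_y = 0,
  so v ∝ (b, λ_1 - a) = (-3, 5.6056); multiply by -1 so the first entry is positive: u = (3, -5.6056).
  ||u|| = √((3)² + (-5.6056)²) = √(40.4222) ≈ 6.3578,
  v_1 = u/||u|| ≈ (0.4719, -0.8817) (||v_1|| = 1).

λ_1 = 19.6056,  λ_2 = 12.3944;  v_1 ≈ (0.4719, -0.8817)


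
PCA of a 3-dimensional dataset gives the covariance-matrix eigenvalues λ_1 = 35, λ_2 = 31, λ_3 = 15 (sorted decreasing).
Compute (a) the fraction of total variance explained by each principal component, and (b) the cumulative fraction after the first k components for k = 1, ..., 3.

Step 1 — total variance = trace(Sigma) = Σ λ_i = 35 + 31 + 15 = 81.

Step 2 — fraction explained by component i = λ_i / Σ λ:
  PC1: 35/81 = 0.4321
  PC2: 31/81 = 0.3827
  PC3: 15/81 = 0.1852

Step 3 — cumulative fraction after k components = (λ_1 + ... + λ_k) / Σ λ:
  k = 1: 35/81 = 0.4321
  k = 2: (35 + 31)/81 = 66/81 = 0.8148
  k = 3: (35 + 31 + 15)/81 = 81/81 = 1

Summary (fraction, with percent):

explained: PC1 0.4321 (43.21%), PC2 0.3827 (38.27%), PC3 0.1852 (18.52%);  cumulative: 0.4321, 0.8148, 1


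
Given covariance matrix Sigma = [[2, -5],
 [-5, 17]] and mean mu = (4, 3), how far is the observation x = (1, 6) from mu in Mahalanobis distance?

Step 1 — centre the observation: (x - mu) = (-3, 3).

Step 2 — invert Sigma. det(Sigma) = 2·17 - (-5)² = 9.
  Sigma^{-1} = (1/det) · [[d, -b], [-b, a]] = [[1.8889, 0.5556],
 [0.5556, 0.2222]].

Step 3 — form the quadratic (x - mu)^T · Sigma^{-1} · (x - mu):
  Sigma^{-1} · (x - mu) = (-4, -1).
  (x - mu)^T · [Sigma^{-1} · (x - mu)] = (-3)·(-4) + (3)·(-1) = 9.

Step 4 — take square root: d = √(9) ≈ 3.

d(x, mu) = √(9) ≈ 3


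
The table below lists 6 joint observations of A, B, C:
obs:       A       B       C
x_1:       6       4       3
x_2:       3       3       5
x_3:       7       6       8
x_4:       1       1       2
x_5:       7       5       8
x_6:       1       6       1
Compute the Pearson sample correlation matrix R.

Step 1 — column means:
  mean(A) = (6 + 3 + 7 + 1 + 7 + 1) / 6 = 25/6 = 4.1667
  mean(B) = (4 + 3 + 6 + 1 + 5 + 6) / 6 = 25/6 = 4.1667
  mean(C) = (3 + 5 + 8 + 2 + 8 + 1) / 6 = 27/6 = 4.5

Step 2 — sample variances and covariances s[i,j] = (1/(n-1)) · Σ_k (x_{k,i} - mean_i) · (x_{k,j} - mean_j), with n-1 = 5:
  s[A,A] = ((1.8333)·(1.8333) + (-1.1667)·(-1.1667) + (2.8333)·(2.8333) + (-3.1667)·(-3.1667) + (2.8333)·(2.8333) + (-3.1667)·(-3.1667)) / 5 = 40.8333/5 = 8.1667
  s[A,B] = ((1.8333)·(-0.1667) + (-1.1667)·(-1.1667) + (2.8333)·(1.8333) + (-3.1667)·(-3.1667) + (2.8333)·(0.8333) + (-3.1667)·(1.8333)) / 5 = 12.8333/5 = 2.5667
  s[A,C] = ((1.8333)·(-1.5) + (-1.1667)·(0.5) + (2.8333)·(3.5) + (-3.1667)·(-2.5) + (2.8333)·(3.5) + (-3.1667)·(-3.5)) / 5 = 35.5/5 = 7.1
  s[B,B] = ((-0.1667)·(-0.1667) + (-1.1667)·(-1.1667) + (1.8333)·(1.8333) + (-3.1667)·(-3.1667) + (0.8333)·(0.8333) + (1.8333)·(1.8333)) / 5 = 18.8333/5 = 3.7667
  s[B,C] = ((-0.1667)·(-1.5) + (-1.1667)·(0.5) + (1.8333)·(3.5) + (-3.1667)·(-2.5) + (0.8333)·(3.5) + (1.8333)·(-3.5)) / 5 = 10.5/5 = 2.1
  s[C,C] = ((-1.5)·(-1.5) + (0.5)·(0.5) + (3.5)·(3.5) + (-2.5)·(-2.5) + (3.5)·(3.5) + (-3.5)·(-3.5)) / 5 = 45.5/5 = 9.1
  Sample standard deviations s_i = √(s[i,i]):
  s(A) = √(8.1667) = 2.8577
  s(B) = √(3.7667) = 1.9408
  s(C) = √(9.1) = 3.0166

Step 3 — r_{ij} = s_{ij} / (s_i · s_j):
  r[A,A] = 1 (diagonal).
  r[A,B] = 2.5667 / (2.8577 · 1.9408) = 2.5667 / 5.5463 = 0.4628
  r[A,C] = 7.1 / (2.8577 · 3.0166) = 7.1 / 8.6207 = 0.8236
  r[B,B] = 1 (diagonal).
  r[B,C] = 2.1 / (1.9408 · 3.0166) = 2.1 / 5.8546 = 0.3587
  r[C,C] = 1 (diagonal).

R is symmetric with unit diagonal. Assembling:

R = [[1, 0.4628, 0.8236],
 [0.4628, 1, 0.3587],
 [0.8236, 0.3587, 1]]


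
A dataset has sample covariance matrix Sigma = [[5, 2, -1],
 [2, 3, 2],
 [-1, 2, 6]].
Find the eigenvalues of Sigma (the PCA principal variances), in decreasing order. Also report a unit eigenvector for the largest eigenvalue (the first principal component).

Step 1 — characteristic polynomial p(λ) = det(λI - Sigma) = λ³ - tr·λ² + c_1·λ - det, where tr = trace, c_1 = sum of the principal 2×2 minors, det = det(Sigma):
  tr = 5 + 3 + 6 = 14,
  c_1 = (5·3 - (2)²) + (5·6 - (-1)²) + (3·6 - (2)²) = 11 + 29 + 14 = 54,
  det = 5·(3·6 - (2)²) - (2)·((2)·6 - (2)·(-1)) + (-1)·((2)·(2) - 3·(-1)) = 5·(14) - (2)·(14) + (-1)·(7) = 35.
  So p(λ) = λ³ - 14λ² + 54λ - 35.
Step 2 — look for an integer root (rational root theorem: any rational root is an integer divisor of 35). Testing λ = 7:
  p(7) = 343 - 686 + 378 - 35 = 0  ✓
  Dividing out (λ - 7): p(λ) = (λ - 7)(λ² - 7λ + 5).
Step 3 — remaining eigenvalues from the quadratic λ² - 7λ + 5 = 0:
  Δ = 7² - 4·5 = 49 - 20 = 29,  λ = (7 ± √29)/2 = (7 ± 5.3852)/2 ≈ 6.1926 or 0.8074.
  Sorted: λ_1 = 7,  λ_2 = 6.1926,  λ_3 = 0.8074  (check: sum = 14 = tr ✓).

Step 4 — unit eigenvector for λ_1 = 7: v spans the null space of (Sigma - λ_1 I), whose rows are
  r_1 = (-2, 2, -1),  r_2 = (2, -4, 2),  r_3 = (-1, 2, -1).
  v is orthogonal to every row, so take v ∝ r_1 × r_2 = ((2)·(2) - (-1)·(-4), (-1)·(2) - (-2)·(2), (-2)·(-4) - (2)·(2)) = (0, 2, 4).
  Rescale (divide by 2): u = (0, 1, 2).
  ||u|| = √((0)² + (1)² + (2)²) = √(5) ≈ 2.2361,  v_1 = u/||u|| ≈ (0, 0.4472, 0.8944) (||v_1|| = 1).

λ_1 = 7,  λ_2 = 6.1926,  λ_3 = 0.8074;  v_1 ≈ (0, 0.4472, 0.8944)


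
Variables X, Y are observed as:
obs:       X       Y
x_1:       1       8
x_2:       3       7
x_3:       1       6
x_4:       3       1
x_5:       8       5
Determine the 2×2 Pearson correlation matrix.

Step 1 — column means:
  mean(X) = (1 + 3 + 1 + 3 + 8) / 5 = 16/5 = 3.2
  mean(Y) = (8 + 7 + 6 + 1 + 5) / 5 = 27/5 = 5.4

Step 2 — sample variances and covariances s[i,j] = (1/(n-1)) · Σ_k (x_{k,i} - mean_i) · (x_{k,j} - mean_j), with n-1 = 4:
  s[X,X] = ((-2.2)·(-2.2) + (-0.2)·(-0.2) + (-2.2)·(-2.2) + (-0.2)·(-0.2) + (4.8)·(4.8)) / 4 = 32.8/4 = 8.2
  s[X,Y] = ((-2.2)·(2.6) + (-0.2)·(1.6) + (-2.2)·(0.6) + (-0.2)·(-4.4) + (4.8)·(-0.4)) / 4 = -8.4/4 = -2.1
  s[Y,Y] = ((2.6)·(2.6) + (1.6)·(1.6) + (0.6)·(0.6) + (-4.4)·(-4.4) + (-0.4)·(-0.4)) / 4 = 29.2/4 = 7.3
  Sample standard deviations s_i = √(s[i,i]):
  s(X) = √(8.2) = 2.8636
  s(Y) = √(7.3) = 2.7019

Step 3 — r_{ij} = s_{ij} / (s_i · s_j):
  r[X,X] = 1 (diagonal).
  r[X,Y] = -2.1 / (2.8636 · 2.7019) = -2.1 / 7.7369 = -0.2714
  r[Y,Y] = 1 (diagonal).

R is symmetric with unit diagonal. Assembling:

R = [[1, -0.2714],
 [-0.2714, 1]]


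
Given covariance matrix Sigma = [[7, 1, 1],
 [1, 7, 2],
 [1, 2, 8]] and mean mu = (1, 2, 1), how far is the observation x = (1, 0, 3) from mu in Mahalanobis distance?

Step 1 — centre the observation: (x - mu) = (0, -2, 2).

Step 2 — invert Sigma (cofactor / det for 3×3, or solve directly):
  Sigma^{-1} = [[0.1473, -0.017, -0.0142],
 [-0.017, 0.1558, -0.0368],
 [-0.0142, -0.0368, 0.136]].

Step 3 — form the quadratic (x - mu)^T · Sigma^{-1} · (x - mu):
  Sigma^{-1} · (x - mu) = (0.0057, -0.3853, 0.3456).
  (x - mu)^T · [Sigma^{-1} · (x - mu)] = (0)·(0.0057) + (-2)·(-0.3853) + (2)·(0.3456) = 1.4618.

Step 4 — take square root: d = √(1.4618) ≈ 1.209.

d(x, mu) = √(1.4618) ≈ 1.209


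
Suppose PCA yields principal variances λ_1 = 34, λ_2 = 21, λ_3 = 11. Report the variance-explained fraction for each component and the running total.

Step 1 — total variance = trace(Sigma) = Σ λ_i = 34 + 21 + 11 = 66.

Step 2 — fraction explained by component i = λ_i / Σ λ:
  PC1: 34/66 = 0.5152
  PC2: 21/66 = 0.3182
  PC3: 11/66 = 0.1667

Step 3 — cumulative fraction after k components = (λ_1 + ... + λ_k) / Σ λ:
  k = 1: 34/66 = 0.5152
  k = 2: (34 + 21)/66 = 55/66 = 0.8333
  k = 3: (34 + 21 + 11)/66 = 66/66 = 1

Summary (fraction, with percent):

explained: PC1 0.5152 (51.52%), PC2 0.3182 (31.82%), PC3 0.1667 (16.67%);  cumulative: 0.5152, 0.8333, 1


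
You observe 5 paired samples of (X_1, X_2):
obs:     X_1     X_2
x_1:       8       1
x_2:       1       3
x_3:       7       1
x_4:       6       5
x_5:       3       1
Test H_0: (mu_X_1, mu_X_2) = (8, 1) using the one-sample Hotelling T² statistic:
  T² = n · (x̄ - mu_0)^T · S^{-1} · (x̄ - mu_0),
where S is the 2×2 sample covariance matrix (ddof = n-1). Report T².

Step 1 — sample mean vector:
  mean(X_1) = (8 + 1 + 7 + 6 + 3) / 5 = 25/5 = 5
  mean(X_2) = (1 + 3 + 1 + 5 + 1) / 5 = 11/5 = 2.2
  x̄ = (5, 2.2),  deviation x̄ - mu_0 = (5, 2.2) - (8, 1) = (-3, 1.2).

Step 2 — sample covariance matrix, S[i,j] = (1/(n-1)) · Σ_k (x_{k,i} - mean_i) · (x_{k,j} - mean_j), divisor n-1 = 4:
  S[X_1,X_1] = ((3)·(3) + (-4)·(-4) + (2)·(2) + (1)·(1) + (-2)·(-2)) / 4 = 34/4 = 8.5
  S[X_1,X_2] = ((3)·(-1.2) + (-4)·(0.8) + (2)·(-1.2) + (1)·(2.8) + (-2)·(-1.2)) / 4 = -4/4 = -1
  S[X_2,X_2] = ((-1.2)·(-1.2) + (0.8)·(0.8) + (-1.2)·(-1.2) + (2.8)·(2.8) + (-1.2)·(-1.2)) / 4 = 12.8/4 = 3.2
  S = [[8.5, -1],
 [-1, 3.2]].

Step 3 — invert S. det(S) = 8.5·3.2 - (-1)² = 26.2.
  S^{-1} = (1/det) · [[d, -b], [-b, a]] = [[0.1221, 0.0382],
 [0.0382, 0.3244]].

Step 4 — quadratic form (x̄ - mu_0)^T · S^{-1} · (x̄ - mu_0):
  S^{-1} · (x̄ - mu_0) = (-0.3206, 0.2748),
  (x̄ - mu_0)^T · [...] = (-3)·(-0.3206) + (1.2)·(0.2748) = 1.2916.

Step 5 — scale by n: T² = 5 · 1.2916 = 6.458.

T² ≈ 6.458


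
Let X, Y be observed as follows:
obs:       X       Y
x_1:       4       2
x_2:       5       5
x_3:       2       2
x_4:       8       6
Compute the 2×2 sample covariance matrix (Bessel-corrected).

Step 1 — column means:
  mean(X) = (4 + 5 + 2 + 8) / 4 = 19/4 = 4.75
  mean(Y) = (2 + 5 + 2 + 6) / 4 = 15/4 = 3.75

Step 2 — sample covariance S[i,j] = (1/(n-1)) · Σ_k (x_{k,i} - mean_i) · (x_{k,j} - mean_j), with n-1 = 3.
  S[X,X] = ((-0.75)·(-0.75) + (0.25)·(0.25) + (-2.75)·(-2.75) + (3.25)·(3.25)) / 3 = 18.75/3 = 6.25
  S[X,Y] = ((-0.75)·(-1.75) + (0.25)·(1.25) + (-2.75)·(-1.75) + (3.25)·(2.25)) / 3 = 13.75/3 = 4.5833
  S[Y,Y] = ((-1.75)·(-1.75) + (1.25)·(1.25) + (-1.75)·(-1.75) + (2.25)·(2.25)) / 3 = 12.75/3 = 4.25

S is symmetric (S[j,i] = S[i,j]). Assembling:

S = [[6.25, 4.5833],
 [4.5833, 4.25]]


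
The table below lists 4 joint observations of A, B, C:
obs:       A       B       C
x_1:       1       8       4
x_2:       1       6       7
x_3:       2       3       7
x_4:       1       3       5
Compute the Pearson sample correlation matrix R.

Step 1 — column means:
  mean(A) = (1 + 1 + 2 + 1) / 4 = 5/4 = 1.25
  mean(B) = (8 + 6 + 3 + 3) / 4 = 20/4 = 5
  mean(C) = (4 + 7 + 7 + 5) / 4 = 23/4 = 5.75

Step 2 — sample variances and covariances s[i,j] = (1/(n-1)) · Σ_k (x_{k,i} - mean_i) · (x_{k,j} - mean_j), with n-1 = 3:
  s[A,A] = ((-0.25)·(-0.25) + (-0.25)·(-0.25) + (0.75)·(0.75) + (-0.25)·(-0.25)) / 3 = 0.75/3 = 0.25
  s[A,B] = ((-0.25)·(3) + (-0.25)·(1) + (0.75)·(-2) + (-0.25)·(-2)) / 3 = -2/3 = -0.6667
  s[A,C] = ((-0.25)·(-1.75) + (-0.25)·(1.25) + (0.75)·(1.25) + (-0.25)·(-0.75)) / 3 = 1.25/3 = 0.4167
  s[B,B] = ((3)·(3) + (1)·(1) + (-2)·(-2) + (-2)·(-2)) / 3 = 18/3 = 6
  s[B,C] = ((3)·(-1.75) + (1)·(1.25) + (-2)·(1.25) + (-2)·(-0.75)) / 3 = -5/3 = -1.6667
  s[C,C] = ((-1.75)·(-1.75) + (1.25)·(1.25) + (1.25)·(1.25) + (-0.75)·(-0.75)) / 3 = 6.75/3 = 2.25
  Sample standard deviations s_i = √(s[i,i]):
  s(A) = √(0.25) = 0.5
  s(B) = √(6) = 2.4495
  s(C) = √(2.25) = 1.5

Step 3 — r_{ij} = s_{ij} / (s_i · s_j):
  r[A,A] = 1 (diagonal).
  r[A,B] = -0.6667 / (0.5 · 2.4495) = -0.6667 / 1.2247 = -0.5443
  r[A,C] = 0.4167 / (0.5 · 1.5) = 0.4167 / 0.75 = 0.5556
  r[B,B] = 1 (diagonal).
  r[B,C] = -1.6667 / (2.4495 · 1.5) = -1.6667 / 3.6742 = -0.4536
  r[C,C] = 1 (diagonal).

R is symmetric with unit diagonal. Assembling:

R = [[1, -0.5443, 0.5556],
 [-0.5443, 1, -0.4536],
 [0.5556, -0.4536, 1]]


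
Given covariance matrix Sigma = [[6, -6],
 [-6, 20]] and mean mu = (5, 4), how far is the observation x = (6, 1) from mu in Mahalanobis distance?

Step 1 — centre the observation: (x - mu) = (1, -3).

Step 2 — invert Sigma. det(Sigma) = 6·20 - (-6)² = 84.
  Sigma^{-1} = (1/det) · [[d, -b], [-b, a]] = [[0.2381, 0.0714],
 [0.0714, 0.0714]].

Step 3 — form the quadratic (x - mu)^T · Sigma^{-1} · (x - mu):
  Sigma^{-1} · (x - mu) = (0.0238, -0.1429).
  (x - mu)^T · [Sigma^{-1} · (x - mu)] = (1)·(0.0238) + (-3)·(-0.1429) = 0.4524.

Step 4 — take square root: d = √(0.4524) ≈ 0.6726.

d(x, mu) = √(0.4524) ≈ 0.6726


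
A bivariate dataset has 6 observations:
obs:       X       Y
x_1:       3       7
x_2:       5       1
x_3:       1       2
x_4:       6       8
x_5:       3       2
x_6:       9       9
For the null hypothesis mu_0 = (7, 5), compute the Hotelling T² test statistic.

Step 1 — sample mean vector:
  mean(X) = (3 + 5 + 1 + 6 + 3 + 9) / 6 = 27/6 = 4.5
  mean(Y) = (7 + 1 + 2 + 8 + 2 + 9) / 6 = 29/6 = 4.8333
  x̄ = (4.5, 4.8333),  deviation x̄ - mu_0 = (4.5, 4.8333) - (7, 5) = (-2.5, -0.1667).

Step 2 — sample covariance matrix, S[i,j] = (1/(n-1)) · Σ_k (x_{k,i} - mean_i) · (x_{k,j} - mean_j), divisor n-1 = 5:
  S[X,X] = ((-1.5)·(-1.5) + (0.5)·(0.5) + (-3.5)·(-3.5) + (1.5)·(1.5) + (-1.5)·(-1.5) + (4.5)·(4.5)) / 5 = 39.5/5 = 7.9
  S[X,Y] = ((-1.5)·(2.1667) + (0.5)·(-3.8333) + (-3.5)·(-2.8333) + (1.5)·(3.1667) + (-1.5)·(-2.8333) + (4.5)·(4.1667)) / 5 = 32.5/5 = 6.5
  S[Y,Y] = ((2.1667)·(2.1667) + (-3.8333)·(-3.8333) + (-2.8333)·(-2.8333) + (3.1667)·(3.1667) + (-2.8333)·(-2.8333) + (4.1667)·(4.1667)) / 5 = 62.8333/5 = 12.5667
  S = [[7.9, 6.5],
 [6.5, 12.5667]].

Step 3 — invert S. det(S) = 7.9·12.5667 - (6.5)² = 57.0267.
  S^{-1} = (1/det) · [[d, -b], [-b, a]] = [[0.2204, -0.114],
 [-0.114, 0.1385]].

Step 4 — quadratic form (x̄ - mu_0)^T · S^{-1} · (x̄ - mu_0):
  S^{-1} · (x̄ - mu_0) = (-0.5319, 0.2619),
  (x̄ - mu_0)^T · [...] = (-2.5)·(-0.5319) + (-0.1667)·(0.2619) = 1.2861.

Step 5 — scale by n: T² = 6 · 1.2861 = 7.7169.

T² ≈ 7.7169


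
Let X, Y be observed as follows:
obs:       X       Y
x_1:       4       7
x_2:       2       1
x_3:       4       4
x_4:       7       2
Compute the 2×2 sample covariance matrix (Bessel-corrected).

Step 1 — column means:
  mean(X) = (4 + 2 + 4 + 7) / 4 = 17/4 = 4.25
  mean(Y) = (7 + 1 + 4 + 2) / 4 = 14/4 = 3.5

Step 2 — sample covariance S[i,j] = (1/(n-1)) · Σ_k (x_{k,i} - mean_i) · (x_{k,j} - mean_j), with n-1 = 3.
  S[X,X] = ((-0.25)·(-0.25) + (-2.25)·(-2.25) + (-0.25)·(-0.25) + (2.75)·(2.75)) / 3 = 12.75/3 = 4.25
  S[X,Y] = ((-0.25)·(3.5) + (-2.25)·(-2.5) + (-0.25)·(0.5) + (2.75)·(-1.5)) / 3 = 0.5/3 = 0.1667
  S[Y,Y] = ((3.5)·(3.5) + (-2.5)·(-2.5) + (0.5)·(0.5) + (-1.5)·(-1.5)) / 3 = 21/3 = 7

S is symmetric (S[j,i] = S[i,j]). Assembling:

S = [[4.25, 0.1667],
 [0.1667, 7]]
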